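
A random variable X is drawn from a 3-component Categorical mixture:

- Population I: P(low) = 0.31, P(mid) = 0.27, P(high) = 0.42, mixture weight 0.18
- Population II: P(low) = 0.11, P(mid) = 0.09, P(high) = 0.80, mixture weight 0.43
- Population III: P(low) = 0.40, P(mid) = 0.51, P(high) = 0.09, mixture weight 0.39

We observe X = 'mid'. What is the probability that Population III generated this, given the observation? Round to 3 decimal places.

0.695

The responsibility of component k is P(Z=k) f_k(x) divided by Σ_j P(Z=j) f_j(x).
Component likelihoods at x = 'mid':
  L_I = P(mid | comp) = 0.27
  L_II = P(mid | comp) = 0.09
  L_III = P(mid | comp) = 0.51
Weight by the priors:
  P(Z=I)·L_I = 0.18 × 0.27 = 0.0486
  P(Z=II)·L_II = 0.43 × 0.09 = 0.0387
  P(Z=III)·L_III = 0.39 × 0.51 = 0.1989
Evidence: 0.0486 + 0.0387 + 0.1989 = 0.2862
P(Population III | data) = 0.1989 / 0.2862 ≈ 0.695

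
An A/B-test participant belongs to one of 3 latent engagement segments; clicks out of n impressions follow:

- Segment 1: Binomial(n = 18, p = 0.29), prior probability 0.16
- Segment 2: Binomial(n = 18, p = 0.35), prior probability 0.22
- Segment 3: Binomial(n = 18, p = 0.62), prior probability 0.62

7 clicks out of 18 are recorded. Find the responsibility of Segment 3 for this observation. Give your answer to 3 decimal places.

0.217

Apply Bayes' rule: the posterior for each component is proportional to its prior times its likelihood at x.
Component likelihoods at x = 7 clicks out of 18:
  f_1 = 0.126877
  f_2 = 0.179175
  f_3 = 0.0267372
Multiply by the mixture weights:
  w_1·f_1 = 0.16 × 0.126877 = 0.0203003
  w_2·f_2 = 0.22 × 0.179175 = 0.0394186
  w_3·f_3 = 0.62 × 0.0267372 = 0.0165771
Marginal: 0.0203003 + 0.0394186 + 0.0165771 = 0.0762959
P(Segment 3 | the observation) = 0.0165771 / 0.0762959 ≈ 0.217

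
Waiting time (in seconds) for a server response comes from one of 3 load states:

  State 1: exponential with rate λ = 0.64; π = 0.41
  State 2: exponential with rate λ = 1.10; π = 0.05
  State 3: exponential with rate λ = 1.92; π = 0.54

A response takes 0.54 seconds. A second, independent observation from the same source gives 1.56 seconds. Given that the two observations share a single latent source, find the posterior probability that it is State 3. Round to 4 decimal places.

Apply Bayes' rule: the posterior for each component is proportional to its prior times its likelihood at x.
Since both observations come from the same component, the likelihood for component k is f_k(x₁)·f_k(x₂).
  L_1 = [0.64·e^(−0.64·0.54) = 0.64·e^(−0.3456) = 0.452989] × [0.23582] = 0.106824
  L_2 = [1.10·e^(−1.10·0.54) = 1.10·e^(−0.5940) = 0.607326] × [0.197762] = 0.120106
  L_3 = [1.92·e^(−1.92·0.54) = 1.92·e^(−1.0368) = 0.680808] × [0.0960511] = 0.0653924
Prior × likelihood for each component:
  w_1·L_1 = 0.41 × 0.106824 = 0.0437978
  w_2·L_2 = 0.05 × 0.120106 = 0.00600531
  w_3·L_3 = 0.54 × 0.0653924 = 0.0353119
Evidence: 0.0437978 + 0.00600531 + 0.0353119 = 0.085115
P(State 3 | data) = 0.0353119 / 0.085115 ≈ 0.4149

0.4149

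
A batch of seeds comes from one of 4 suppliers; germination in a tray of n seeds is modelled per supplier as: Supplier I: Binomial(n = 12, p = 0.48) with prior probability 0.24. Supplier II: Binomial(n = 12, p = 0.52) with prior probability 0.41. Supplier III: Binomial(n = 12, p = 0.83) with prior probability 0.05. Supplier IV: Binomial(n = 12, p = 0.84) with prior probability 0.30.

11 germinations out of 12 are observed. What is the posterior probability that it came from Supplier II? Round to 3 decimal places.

Apply Bayes' rule: the posterior for each component is proportional to its prior times its likelihood at x.
Component likelihoods at x = 11 germinations out of 12:
  p_I = C(12,11)·0.48^11·0.52^1 = 12·0.00031164·0.52 = 0.00194464
  p_II = C(12,11)·0.52^11·0.48^1 = 12·0.000751687·0.48 = 0.00432971
  p_III = C(12,11)·0.83^11·0.17^1 = 12·0.128783·0.17 = 0.262718
  p_IV = C(12,11)·0.84^11·0.16^1 = 12·0.146917·0.16 = 0.282081
Weight by the priors:
  P(Z=I)·p_I = 0.24 × 0.00194464 = 0.000466713
  P(Z=II)·p_II = 0.41 × 0.00432971 = 0.00177518
  P(Z=III)·p_III = 0.05 × 0.262718 = 0.0131359
  P(Z=IV)·p_IV = 0.30 × 0.282081 = 0.0846242
Normaliser: 0.000466713 + 0.00177518 + 0.0131359 + 0.0846242 = 0.100002
P(Supplier II | data) = 0.00177518 / 0.100002 ≈ 0.018

0.018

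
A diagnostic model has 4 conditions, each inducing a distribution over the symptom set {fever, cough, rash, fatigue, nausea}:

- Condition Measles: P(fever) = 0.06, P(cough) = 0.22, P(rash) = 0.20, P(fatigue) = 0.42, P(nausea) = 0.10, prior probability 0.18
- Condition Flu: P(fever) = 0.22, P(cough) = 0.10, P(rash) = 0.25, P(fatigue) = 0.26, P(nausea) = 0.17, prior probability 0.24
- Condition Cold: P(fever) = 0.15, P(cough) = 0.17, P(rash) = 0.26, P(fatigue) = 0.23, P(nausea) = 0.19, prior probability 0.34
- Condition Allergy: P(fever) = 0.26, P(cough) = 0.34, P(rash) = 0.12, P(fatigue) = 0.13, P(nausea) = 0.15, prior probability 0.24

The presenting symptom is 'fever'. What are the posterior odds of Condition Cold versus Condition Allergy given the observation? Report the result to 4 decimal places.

0.8173

The posterior odds equal the prior odds times the likelihood ratio: (π_i/π_j)·(f_i(x)/f_j(x)).
Evaluate each component's likelihood at the observed value:
  p_Measles = 0.06
  p_Flu = 0.22
  p_Cold = 0.15
  p_Allergy = 0.26
Odds = (0.34/0.24) × (0.15/0.26) = 1.41667 × 0.576923 ≈ 0.8173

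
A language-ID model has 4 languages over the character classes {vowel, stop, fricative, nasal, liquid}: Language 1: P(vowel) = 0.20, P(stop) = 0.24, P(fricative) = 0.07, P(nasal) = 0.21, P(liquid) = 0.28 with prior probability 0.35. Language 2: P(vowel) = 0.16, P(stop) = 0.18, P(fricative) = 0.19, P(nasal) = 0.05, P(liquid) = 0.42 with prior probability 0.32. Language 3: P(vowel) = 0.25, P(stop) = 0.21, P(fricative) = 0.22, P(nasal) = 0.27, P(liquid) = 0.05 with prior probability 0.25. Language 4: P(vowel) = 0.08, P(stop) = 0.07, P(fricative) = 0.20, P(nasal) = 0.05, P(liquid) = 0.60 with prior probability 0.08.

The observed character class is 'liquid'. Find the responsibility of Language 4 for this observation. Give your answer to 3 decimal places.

0.164

By Bayes' theorem, P(k | x) = P(Z=k) f_k(x) / Σ_j P(Z=j) f_j(x).
Evaluate each component's likelihood at the observed value:
  L_1 = P(liquid | comp) = 0.28
  L_2 = P(liquid | comp) = 0.42
  L_3 = P(liquid | comp) = 0.05
  L_4 = P(liquid | comp) = 0.60
Weight by the priors:
  P(Z=1)·L_1 = 0.35 × 0.28 = 0.098
  P(Z=2)·L_2 = 0.32 × 0.42 = 0.1344
  P(Z=3)·L_3 = 0.25 × 0.05 = 0.0125
  P(Z=4)·L_4 = 0.08 × 0.6 = 0.048
Normaliser: 0.098 + 0.1344 + 0.0125 + 0.048 = 0.2929
So the posterior for Language 4 is 0.048 / 0.2929 ≈ 0.164.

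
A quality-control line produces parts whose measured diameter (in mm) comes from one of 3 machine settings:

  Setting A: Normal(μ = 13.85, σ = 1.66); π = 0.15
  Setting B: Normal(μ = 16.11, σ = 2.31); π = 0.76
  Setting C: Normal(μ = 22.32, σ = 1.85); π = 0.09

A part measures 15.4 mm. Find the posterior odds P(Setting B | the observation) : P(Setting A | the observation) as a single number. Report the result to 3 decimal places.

Since P(k|x) ∝ π_k f_k(x), the posterior odds are π_i f_i(x) / (π_j f_j(x)).
Component likelihoods at x = 15.4 mm:
  p_A = 0.15541
  p_B = 0.164734
  p_C = 0.000197466
Posterior odds = (π_B·p_B) / (π_A·p_A) = (0.76·0.164734) / (0.15·0.15541) = 0.125198 / 0.0233115 ≈ 5.371

5.371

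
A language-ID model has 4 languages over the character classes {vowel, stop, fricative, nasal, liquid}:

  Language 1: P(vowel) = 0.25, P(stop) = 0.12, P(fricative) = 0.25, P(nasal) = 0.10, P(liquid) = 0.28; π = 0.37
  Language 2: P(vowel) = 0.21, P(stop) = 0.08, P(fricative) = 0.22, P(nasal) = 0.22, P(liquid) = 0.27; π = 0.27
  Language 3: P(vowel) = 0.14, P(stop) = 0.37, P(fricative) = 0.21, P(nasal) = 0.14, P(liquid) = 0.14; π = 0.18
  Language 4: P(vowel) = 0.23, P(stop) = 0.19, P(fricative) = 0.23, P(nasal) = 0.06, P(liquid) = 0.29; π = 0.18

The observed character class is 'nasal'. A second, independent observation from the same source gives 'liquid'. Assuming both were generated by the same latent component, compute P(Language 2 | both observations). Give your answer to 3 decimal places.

By Bayes' theorem, P(k | x) = π_k f_k(x) / Σ_j π_j f_j(x).
Since both observations come from the same component, the likelihood for component k is f_k(x₁)·f_k(x₂).
  L_1 = [P(nasal | comp) = 0.10] × [0.28] = 0.028
  L_2 = [P(nasal | comp) = 0.22] × [0.27] = 0.0594
  L_3 = [P(nasal | comp) = 0.14] × [0.14] = 0.0196
  L_4 = [P(nasal | comp) = 0.06] × [0.29] = 0.0174
Weight by the priors:
  π_1·L_1 = 0.37 × 0.028 = 0.01036
  π_2·L_2 = 0.27 × 0.0594 = 0.016038
  π_3·L_3 = 0.18 × 0.0196 = 0.003528
  π_4·L_4 = 0.18 × 0.0174 = 0.003132
Evidence: 0.01036 + 0.016038 + 0.003528 + 0.003132 = 0.033058
Responsibility of Language 2: 0.016038 / 0.033058 ≈ 0.485

0.485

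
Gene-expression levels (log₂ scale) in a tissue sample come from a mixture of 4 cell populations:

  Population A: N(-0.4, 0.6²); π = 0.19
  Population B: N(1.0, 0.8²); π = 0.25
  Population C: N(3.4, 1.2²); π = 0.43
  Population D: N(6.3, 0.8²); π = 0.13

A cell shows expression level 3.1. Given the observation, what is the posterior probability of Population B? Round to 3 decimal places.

Posterior ∝ prior × likelihood, so P(k | x) ∝ π_k f_k(x); normalise over all components.
Evaluate each component's likelihood at the observed value:
  L_A = (1/(0.6·√(2π)))·exp(−(3.1−-0.4)²/(2·0.6²)) = 0.664904·exp(-17.01389) = 2.71469e-08
  L_B = (1/(0.8·√(2π)))·exp(−(3.1−1.0)²/(2·0.8²)) = 0.498678·exp(-3.44531) = 0.0159052
  L_C = (1/(1.2·√(2π)))·exp(−(3.1−3.4)²/(2·1.2²)) = 0.332452·exp(-0.03125) = 0.322223
  L_D = (1/(0.8·√(2π)))·exp(−(3.1−6.3)²/(2·0.8²)) = 0.498678·exp(-8.00000) = 0.000167288
Unnormalised posteriors:
  π_A·L_A = 0.19 × 2.71469e-08 = 5.15792e-09
  π_B·L_B = 0.25 × 0.0159052 = 0.00397631
  π_C·L_C = 0.43 × 0.322223 = 0.138556
  π_D·L_D = 0.13 × 0.000167288 = 2.17474e-05
Marginal: 5.15792e-09 + 0.00397631 + 0.138556 + 2.17474e-05 = 0.142554
Responsibility of Population B: 0.00397631 / 0.142554 ≈ 0.028

0.028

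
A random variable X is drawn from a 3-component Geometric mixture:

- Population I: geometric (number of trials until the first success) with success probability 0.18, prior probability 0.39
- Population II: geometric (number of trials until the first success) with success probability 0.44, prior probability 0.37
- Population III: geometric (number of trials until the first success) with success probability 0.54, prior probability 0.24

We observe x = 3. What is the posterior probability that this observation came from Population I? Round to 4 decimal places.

0.3756

By Bayes' theorem, P(k | x) = w_k f_k(x) / Σ_j w_j f_j(x).
Component likelihoods at x = 3:
  L_I = 0.18·(1−0.18)^2 = 0.18·0.6724 = 0.121032
  L_II = 0.44·(1−0.44)^2 = 0.44·0.3136 = 0.137984
  L_III = 0.54·(1−0.54)^2 = 0.54·0.2116 = 0.114264
Weight by the priors:
  w_I·L_I = 0.39 × 0.121032 = 0.0472025
  w_II·L_II = 0.37 × 0.137984 = 0.0510541
  w_III·L_III = 0.24 × 0.114264 = 0.0274234
Marginal: 0.0472025 + 0.0510541 + 0.0274234 = 0.12568
P(Population I | x) ≈ 0.3756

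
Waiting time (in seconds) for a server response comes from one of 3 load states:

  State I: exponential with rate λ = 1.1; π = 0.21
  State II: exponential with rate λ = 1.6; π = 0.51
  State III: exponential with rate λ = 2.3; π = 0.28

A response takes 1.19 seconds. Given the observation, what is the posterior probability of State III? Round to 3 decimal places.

0.185

The responsibility of component k is π_k f_k(x) divided by Σ_j π_j f_j(x).
Component likelihoods at x = 1.19 seconds:
  L_I = 1.1·e^(−1.1·1.19) = 1.1·e^(−1.3090) = 0.297099
  L_II = 1.6·e^(−1.6·1.19) = 1.6·e^(−1.9040) = 0.238354
  L_III = 2.3·e^(−2.3·1.19) = 2.3·e^(−2.7370) = 0.148958
Weight by the priors:
  π_I·L_I = 0.21 × 0.297099 = 0.0623908
  π_II·L_II = 0.51 × 0.238354 = 0.121561
  π_III·L_III = 0.28 × 0.148958 = 0.0417082
Sum: 0.0623908 + 0.121561 + 0.0417082 = 0.22566
So the posterior for State III is 0.0417082 / 0.22566 ≈ 0.185.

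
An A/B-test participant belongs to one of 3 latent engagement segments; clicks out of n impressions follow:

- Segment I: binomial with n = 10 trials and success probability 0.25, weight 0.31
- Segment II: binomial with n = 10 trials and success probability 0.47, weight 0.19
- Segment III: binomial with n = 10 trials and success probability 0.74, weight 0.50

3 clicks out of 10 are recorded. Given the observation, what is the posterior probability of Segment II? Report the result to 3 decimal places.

By Bayes' theorem, P(k | x) = P(Z=k) f_k(x) / Σ_j P(Z=j) f_j(x).
Component likelihoods at x = 3 clicks out of 10:
  p_I = C(10,3)·0.25^3·0.75^7 = 120·0.015625·0.133484 = 0.250282
  p_II = C(10,3)·0.47^3·0.53^7 = 120·0.103823·0.0117471 = 0.146354
  p_III = C(10,3)·0.74^3·0.26^7 = 120·0.405224·8.03181e-05 = 0.00390562
Weight by the priors:
  P(Z=I)·p_I = 0.31 × 0.250282 = 0.0775875
  P(Z=II)·p_II = 0.19 × 0.146354 = 0.0278073
  P(Z=III)·p_III = 0.50 × 0.00390562 = 0.00195281
Sum: 0.0775875 + 0.0278073 + 0.00195281 = 0.107348
P(Segment II | 3 clicks out of 10) ≈ 0.259

0.259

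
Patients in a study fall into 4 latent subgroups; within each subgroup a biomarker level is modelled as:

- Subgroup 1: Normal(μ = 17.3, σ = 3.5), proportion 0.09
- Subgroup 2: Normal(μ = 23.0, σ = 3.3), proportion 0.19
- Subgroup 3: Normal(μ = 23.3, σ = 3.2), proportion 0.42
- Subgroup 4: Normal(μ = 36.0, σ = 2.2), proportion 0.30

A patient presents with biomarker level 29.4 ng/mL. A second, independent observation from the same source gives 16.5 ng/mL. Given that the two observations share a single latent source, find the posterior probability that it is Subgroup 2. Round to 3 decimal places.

Apply Bayes' rule: the posterior for each component is proportional to its prior times its likelihood at x.
Since both observations come from the same component, the likelihood for component k is f_k(x₁)·f_k(x₂).
  L_1 = [(1/(3.5·√(2π)))·exp(−(29.4−17.3)²/(2·3.5²)) = 0.113984·exp(-5.97592) = 0.000289423] × [0.111045] = 3.21389e-05
  L_2 = [(1/(3.3·√(2π)))·exp(−(29.4−23.0)²/(2·3.3²)) = 0.120892·exp(-1.88062) = 0.0184353] × [0.0173752] = 0.000320317
  L_3 = [(1/(3.2·√(2π)))·exp(−(29.4−23.3)²/(2·3.2²)) = 0.124669·exp(-1.81689) = 0.0202625] × [0.0130378] = 0.000264178
  L_4 = [(1/(2.2·√(2π)))·exp(−(29.4−36.0)²/(2·2.2²)) = 0.181337·exp(-4.50000) = 0.00201448] × [1.5795e-18] = 3.18187e-21
Weight by the priors:
  P(Z=1)·L_1 = 0.09 × 3.21389e-05 = 2.8925e-06
  P(Z=2)·L_2 = 0.19 × 0.000320317 = 6.08602e-05
  P(Z=3)·L_3 = 0.42 × 0.000264178 = 0.000110955
  P(Z=4)·L_4 = 0.30 × 3.18187e-21 = 9.54562e-22
Sum: 2.8925e-06 + 6.08602e-05 + 0.000110955 + 9.54562e-22 = 0.000174708
Responsibility of Subgroup 2: 6.08602e-05 / 0.000174708 ≈ 0.348

0.348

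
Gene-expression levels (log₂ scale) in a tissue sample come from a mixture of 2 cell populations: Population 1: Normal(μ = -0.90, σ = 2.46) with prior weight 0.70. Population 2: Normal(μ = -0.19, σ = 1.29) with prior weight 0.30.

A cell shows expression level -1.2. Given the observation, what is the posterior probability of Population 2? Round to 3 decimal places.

By Bayes' theorem, P(k | x) = w_k f_k(x) / Σ_j w_j f_j(x).
Normal densities:
  f_1 = 0.16097
  f_2 = 0.227619
Prior × likelihood for each component:
  w_1·f_1 = 0.70 × 0.16097 = 0.112679
  w_2·f_2 = 0.30 × 0.227619 = 0.0682857
Normaliser: 0.112679 + 0.0682857 = 0.180965
P(Population 2 | x) = 0.0682857 / 0.180965 ≈ 0.377

0.377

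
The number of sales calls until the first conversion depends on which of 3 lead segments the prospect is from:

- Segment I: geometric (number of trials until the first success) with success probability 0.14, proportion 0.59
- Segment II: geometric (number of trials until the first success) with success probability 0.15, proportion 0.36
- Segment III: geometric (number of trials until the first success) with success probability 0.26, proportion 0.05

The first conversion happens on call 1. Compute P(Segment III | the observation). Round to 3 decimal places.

0.087

The responsibility of component k is w_k f_k(x) divided by Σ_j w_j f_j(x).
Component likelihoods at x = 1:
  p_I = 0.14
  p_II = 0.15
  p_III = 0.26
Multiply by the mixture weights:
  w_I·p_I = 0.59 × 0.14 = 0.0826
  w_II·p_II = 0.36 × 0.15 = 0.054
  w_III·p_III = 0.05 × 0.26 = 0.013
Denominator: 0.0826 + 0.054 + 0.013 = 0.1496
P(Segment III | 1) ≈ 0.087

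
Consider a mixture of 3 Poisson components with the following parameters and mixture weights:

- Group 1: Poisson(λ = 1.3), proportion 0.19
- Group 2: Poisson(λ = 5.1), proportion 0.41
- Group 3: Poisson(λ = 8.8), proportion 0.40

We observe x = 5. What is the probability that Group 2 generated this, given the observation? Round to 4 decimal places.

Apply Bayes' rule: the posterior for each component is proportional to its prior times its likelihood at x.
Component likelihoods at x = 5:
  p_1 = e^(−1.3)·1.3^5/5! = 0.00843243
  p_2 = e^(−5.1)·5.1^5/5! = 0.175294
  p_3 = e^(−8.8)·8.8^5/5! = 0.0662889
Prior × likelihood for each component:
  P(Z=1)·p_1 = 0.19 × 0.00843243 = 0.00160216
  P(Z=2)·p_2 = 0.41 × 0.175294 = 0.0718707
  P(Z=3)·p_3 = 0.40 × 0.0662889 = 0.0265156
Denominator: 0.00160216 + 0.0718707 + 0.0265156 = 0.0999884
Responsibility of Group 2: 0.0718707 / 0.0999884 ≈ 0.7188

0.7188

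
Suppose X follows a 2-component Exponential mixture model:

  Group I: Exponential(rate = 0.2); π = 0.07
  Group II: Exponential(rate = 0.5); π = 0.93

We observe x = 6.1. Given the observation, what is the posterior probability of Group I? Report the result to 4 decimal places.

The responsibility of component k is P(Z=k) f_k(x) divided by Σ_j P(Z=j) f_j(x).
Evaluate each component's likelihood at the observed value:
  p_I = 0.059046
  p_II = 0.0236795
Prior × likelihood for each component:
  P(Z=I)·p_I = 0.07 × 0.059046 = 0.00413322
  P(Z=II)·p_II = 0.93 × 0.0236795 = 0.0220219
Normaliser: 0.00413322 + 0.0220219 = 0.0261551
So the posterior for Group I is 0.00413322 / 0.0261551 ≈ 0.1580.

0.1580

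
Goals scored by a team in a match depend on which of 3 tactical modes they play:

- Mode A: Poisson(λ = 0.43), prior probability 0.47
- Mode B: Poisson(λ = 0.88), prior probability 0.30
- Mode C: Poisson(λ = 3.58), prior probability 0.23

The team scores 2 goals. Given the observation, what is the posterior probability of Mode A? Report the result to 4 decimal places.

0.2405

P(component k | x) = P(Z=k)·f_k(x) / marginal(x), where marginal(x) = Σ_j P(Z=j)·f_j(x).
Evaluate each component's likelihood at the observed value:
  L_A = e^(−0.43)·0.43^2/2! = 0.0601396
  L_B = e^(−0.88)·0.88^2/2! = 0.160604
  L_C = e^(−3.58)·3.58^2/2! = 0.178633
Weight by the priors:
  P(Z=A)·L_A = 0.47 × 0.0601396 = 0.0282656
  P(Z=B)·L_B = 0.30 × 0.160604 = 0.0481812
  P(Z=C)·L_C = 0.23 × 0.178633 = 0.0410856
Evidence: 0.0282656 + 0.0481812 + 0.0410856 = 0.117532
So the posterior for Mode A is 0.0282656 / 0.117532 ≈ 0.2405.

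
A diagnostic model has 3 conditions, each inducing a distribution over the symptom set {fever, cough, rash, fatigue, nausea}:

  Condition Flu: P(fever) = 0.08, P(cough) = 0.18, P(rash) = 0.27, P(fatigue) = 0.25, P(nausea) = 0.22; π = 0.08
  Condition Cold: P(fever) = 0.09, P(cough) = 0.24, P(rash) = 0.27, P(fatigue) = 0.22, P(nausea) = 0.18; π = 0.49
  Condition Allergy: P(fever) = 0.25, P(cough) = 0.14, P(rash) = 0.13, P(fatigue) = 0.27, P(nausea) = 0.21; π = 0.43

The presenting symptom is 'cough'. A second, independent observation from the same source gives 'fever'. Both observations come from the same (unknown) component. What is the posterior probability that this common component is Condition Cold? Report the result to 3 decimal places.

0.395

P(component k | x) = π_k·f_k(x) / marginal(x), where marginal(x) = Σ_j π_j·f_j(x).
Since both observations come from the same component, the likelihood for component k is f_k(x₁)·f_k(x₂).
  f_Flu = [0.18] × [0.08] = 0.0144
  f_Cold = [0.24] × [0.09] = 0.0216
  f_Allergy = [0.14] × [0.25] = 0.035
Multiply by the mixture weights:
  π_Flu·f_Flu = 0.08 × 0.0144 = 0.001152
  π_Cold·f_Cold = 0.49 × 0.0216 = 0.010584
  π_Allergy·f_Allergy = 0.43 × 0.035 = 0.01505
Evidence: 0.001152 + 0.010584 + 0.01505 = 0.026786
Responsibility of Condition Cold: 0.010584 / 0.026786 ≈ 0.395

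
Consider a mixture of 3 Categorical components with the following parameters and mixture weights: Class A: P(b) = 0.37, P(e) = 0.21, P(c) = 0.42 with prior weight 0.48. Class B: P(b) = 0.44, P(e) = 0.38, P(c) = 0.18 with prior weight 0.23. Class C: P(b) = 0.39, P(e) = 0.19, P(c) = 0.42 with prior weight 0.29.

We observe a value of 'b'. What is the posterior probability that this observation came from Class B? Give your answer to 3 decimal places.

P(component k | x) = π_k·f_k(x) / marginal(x), where marginal(x) = Σ_j π_j·f_j(x).
Categorical probabilities:
  p_A = 0.37
  p_B = 0.44
  p_C = 0.39
Multiply by the mixture weights:
  π_A·p_A = 0.48 × 0.37 = 0.1776
  π_B·p_B = 0.23 × 0.44 = 0.1012
  π_C·p_C = 0.29 × 0.39 = 0.1131
Marginal: 0.1776 + 0.1012 + 0.1131 = 0.3919
P(Class B | x) = 0.1012 / 0.3919 ≈ 0.258

0.258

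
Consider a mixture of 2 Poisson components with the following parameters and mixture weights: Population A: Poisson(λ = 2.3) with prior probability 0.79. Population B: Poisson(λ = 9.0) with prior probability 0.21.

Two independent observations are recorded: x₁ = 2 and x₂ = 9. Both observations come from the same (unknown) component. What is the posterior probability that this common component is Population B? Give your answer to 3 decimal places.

0.570

Apply Bayes' rule: the posterior for each component is proportional to its prior times its likelihood at x.
Since both observations come from the same component, the likelihood for component k is f_k(x₁)·f_k(x₂).
  p_A = [0.265185] × [0.000497634] = 0.000131965
  p_B = [0.0049981] × [0.131756] = 0.000658527
Multiply by the mixture weights:
  w_A·p_A = 0.79 × 0.000131965 = 0.000104252
  w_B·p_B = 0.21 × 0.000658527 = 0.000138291
Evidence: 0.000104252 + 0.000138291 = 0.000242543
P(Population B | data) = 0.000138291 / 0.000242543 ≈ 0.570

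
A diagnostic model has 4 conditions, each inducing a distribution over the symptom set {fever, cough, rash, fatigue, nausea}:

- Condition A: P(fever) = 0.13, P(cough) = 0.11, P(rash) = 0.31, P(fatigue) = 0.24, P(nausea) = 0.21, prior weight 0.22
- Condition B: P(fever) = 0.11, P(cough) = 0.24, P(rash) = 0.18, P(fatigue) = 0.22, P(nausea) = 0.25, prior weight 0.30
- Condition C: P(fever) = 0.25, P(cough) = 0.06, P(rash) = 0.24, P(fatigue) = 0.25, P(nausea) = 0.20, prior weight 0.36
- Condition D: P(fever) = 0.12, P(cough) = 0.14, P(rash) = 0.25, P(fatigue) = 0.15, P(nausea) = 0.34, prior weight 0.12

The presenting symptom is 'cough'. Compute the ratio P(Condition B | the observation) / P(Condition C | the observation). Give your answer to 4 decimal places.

Only the two components matter; the odds are (P(Z=i) f_i(x)) / (P(Z=j) f_j(x)).
Component likelihoods at x = 'cough':
  p_A = P(cough | comp) = 0.11
  p_B = P(cough | comp) = 0.24
  p_C = P(cough | comp) = 0.06
  p_D = P(cough | comp) = 0.14
0.072 / 0.0216 ≈ 3.3333

3.3333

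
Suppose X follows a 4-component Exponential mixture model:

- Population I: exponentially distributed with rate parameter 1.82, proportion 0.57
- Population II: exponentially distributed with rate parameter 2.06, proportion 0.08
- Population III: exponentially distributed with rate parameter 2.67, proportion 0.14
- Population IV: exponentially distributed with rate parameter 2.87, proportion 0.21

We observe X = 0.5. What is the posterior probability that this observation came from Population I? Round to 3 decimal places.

0.581

By Bayes' theorem, P(k | x) = π_k f_k(x) / Σ_j π_j f_j(x).
Exponential densities:
  f_I = 0.732594
  f_II = 0.735434
  f_III = 0.702632
  f_IV = 0.683391
Multiply by the mixture weights:
  π_I·f_I = 0.57 × 0.732594 = 0.417579
  π_II·f_II = 0.08 × 0.735434 = 0.0588347
  π_III·f_III = 0.14 × 0.702632 = 0.0983685
  π_IV·f_IV = 0.21 × 0.683391 = 0.143512
Marginal: 0.417579 + 0.0588347 + 0.0983685 + 0.143512 = 0.718294
P(Population I | 0.5) ≈ 0.581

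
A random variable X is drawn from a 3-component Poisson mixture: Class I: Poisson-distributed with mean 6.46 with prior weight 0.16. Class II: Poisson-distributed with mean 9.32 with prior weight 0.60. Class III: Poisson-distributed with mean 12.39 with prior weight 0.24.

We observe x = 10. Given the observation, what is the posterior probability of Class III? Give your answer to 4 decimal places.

0.2224

Apply Bayes' rule: the posterior for each component is proportional to its prior times its likelihood at x.
Poisson probabilities:
  L_I = e^(−6.46)·6.46^10/10! = 0.0545783
  L_II = e^(−9.32)·9.32^10/10! = 0.122116
  L_III = e^(−12.39)·12.39^10/10! = 0.097733
Weight by the priors:
  π_I·L_I = 0.16 × 0.0545783 = 0.00873252
  π_II·L_II = 0.60 × 0.122116 = 0.0732694
  π_III·L_III = 0.24 × 0.097733 = 0.0234559
Evidence: 0.00873252 + 0.0732694 + 0.0234559 = 0.105458
So the posterior for Class III is 0.0234559 / 0.105458 ≈ 0.2224.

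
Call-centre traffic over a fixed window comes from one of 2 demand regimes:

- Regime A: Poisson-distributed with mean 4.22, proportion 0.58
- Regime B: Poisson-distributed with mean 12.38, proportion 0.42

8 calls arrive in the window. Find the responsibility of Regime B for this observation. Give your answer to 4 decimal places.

0.5318

Posterior ∝ prior × likelihood, so P(k | x) ∝ P(Z=k) f_k(x); normalise over all components.
Component likelihoods at x = 8 calls:
  L_A = 0.0366654
  L_B = 0.0575015
Multiply by the mixture weights:
  P(Z=A)·L_A = 0.58 × 0.0366654 = 0.0212659
  P(Z=B)·L_B = 0.42 × 0.0575015 = 0.0241506
Denominator: 0.0212659 + 0.0241506 = 0.0454165
So the posterior for Regime B is 0.0241506 / 0.0454165 ≈ 0.5318.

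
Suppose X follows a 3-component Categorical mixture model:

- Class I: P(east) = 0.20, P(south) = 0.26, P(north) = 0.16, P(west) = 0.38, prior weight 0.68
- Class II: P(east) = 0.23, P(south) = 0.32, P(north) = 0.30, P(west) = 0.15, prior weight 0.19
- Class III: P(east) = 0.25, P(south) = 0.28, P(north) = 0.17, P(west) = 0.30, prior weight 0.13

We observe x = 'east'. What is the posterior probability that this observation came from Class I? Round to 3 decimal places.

0.641

P(component k | x) = P(Z=k)·f_k(x) / marginal(x), where marginal(x) = Σ_j P(Z=j)·f_j(x).
Evaluate each component's likelihood at the observed value:
  f_I = P(east | comp) = 0.20
  f_II = P(east | comp) = 0.23
  f_III = P(east | comp) = 0.25
Prior × likelihood for each component:
  P(Z=I)·f_I = 0.68 × 0.2 = 0.136
  P(Z=II)·f_II = 0.19 × 0.23 = 0.0437
  P(Z=III)·f_III = 0.13 × 0.25 = 0.0325
Marginal: 0.136 + 0.0437 + 0.0325 = 0.2122
P(Class I | data) ≈ 0.641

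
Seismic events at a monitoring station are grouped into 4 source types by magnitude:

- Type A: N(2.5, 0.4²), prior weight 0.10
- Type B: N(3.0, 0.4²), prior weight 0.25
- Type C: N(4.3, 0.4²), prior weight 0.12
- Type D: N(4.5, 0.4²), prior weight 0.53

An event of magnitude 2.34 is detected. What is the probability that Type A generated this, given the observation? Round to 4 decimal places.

Apply Bayes' rule: the posterior for each component is proportional to its prior times its likelihood at x.
Normal densities:
  L_A = 0.920675
  L_B = 0.255662
  L_C = 6.0974e-06
  L_D = 4.6434e-07
Prior × likelihood for each component:
  π_A·L_A = 0.10 × 0.920675 = 0.0920675
  π_B·L_B = 0.25 × 0.255662 = 0.0639156
  π_C·L_C = 0.12 × 6.0974e-06 = 7.31688e-07
  π_D·L_D = 0.53 × 4.6434e-07 = 2.461e-07
Denominator: 0.0920675 + 0.0639156 + 7.31688e-07 + 2.461e-07 = 0.155984
P(Type A | x) = 0.0920675 / 0.155984 ≈ 0.5902

0.5902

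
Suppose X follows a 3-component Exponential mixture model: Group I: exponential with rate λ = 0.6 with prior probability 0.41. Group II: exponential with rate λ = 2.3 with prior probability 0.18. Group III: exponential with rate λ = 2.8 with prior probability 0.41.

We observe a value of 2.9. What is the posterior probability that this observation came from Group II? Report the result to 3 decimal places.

By Bayes' theorem, P(k | x) = w_k f_k(x) / Σ_j w_j f_j(x).
Component likelihoods at x = 2.9:
  f_I = 0.6·e^(−0.6·2.9) = 0.6·e^(−1.7400) = 0.105312
  f_II = 2.3·e^(−2.3·2.9) = 2.3·e^(−6.6700) = 0.00291732
  f_III = 2.8·e^(−2.8·2.9) = 2.8·e^(−8.1200) = 0.00083308
Multiply by the mixture weights:
  w_I·f_I = 0.41 × 0.105312 = 0.043178
  w_II·f_II = 0.18 × 0.00291732 = 0.000525117
  w_III·f_III = 0.41 × 0.00083308 = 0.000341563
Sum: 0.043178 + 0.000525117 + 0.000341563 = 0.0440447
Responsibility of Group II: 0.000525117 / 0.0440447 ≈ 0.012

0.012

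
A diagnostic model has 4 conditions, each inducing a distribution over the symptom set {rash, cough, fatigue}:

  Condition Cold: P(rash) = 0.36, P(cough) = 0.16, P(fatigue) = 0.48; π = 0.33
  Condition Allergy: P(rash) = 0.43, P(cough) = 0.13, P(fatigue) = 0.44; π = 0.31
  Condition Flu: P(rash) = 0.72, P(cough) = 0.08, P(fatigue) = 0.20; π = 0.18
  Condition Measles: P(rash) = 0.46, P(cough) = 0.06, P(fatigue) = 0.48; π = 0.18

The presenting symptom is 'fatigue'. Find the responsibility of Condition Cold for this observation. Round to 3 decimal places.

0.380

By Bayes' theorem, P(k | x) = w_k f_k(x) / Σ_j w_j f_j(x).
Categorical probabilities:
  L_Cold = 0.48
  L_Allergy = 0.44
  L_Flu = 0.2
  L_Measles = 0.48
Prior × likelihood for each component:
  w_Cold·L_Cold = 0.33 × 0.48 = 0.1584
  w_Allergy·L_Allergy = 0.31 × 0.44 = 0.1364
  w_Flu·L_Flu = 0.18 × 0.2 = 0.036
  w_Measles·L_Measles = 0.18 × 0.48 = 0.0864
Sum: 0.1584 + 0.1364 + 0.036 + 0.0864 = 0.4172
So the posterior for Condition Cold is 0.1584 / 0.4172 ≈ 0.380.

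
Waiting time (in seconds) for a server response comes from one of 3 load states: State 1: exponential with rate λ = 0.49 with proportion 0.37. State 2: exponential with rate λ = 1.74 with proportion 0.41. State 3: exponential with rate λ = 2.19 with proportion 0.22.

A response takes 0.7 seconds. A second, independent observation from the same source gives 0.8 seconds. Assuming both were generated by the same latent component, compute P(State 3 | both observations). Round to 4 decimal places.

0.2278

Apply Bayes' rule: the posterior for each component is proportional to its prior times its likelihood at x.
Since both observations come from the same component, the likelihood for component k is f_k(x₁)·f_k(x₂).
  L_1 = [0.49·e^(−0.49·0.7) = 0.49·e^(−0.3430) = 0.347723] × [0.331095] = 0.115129
  L_2 = [1.74·e^(−1.74·0.7) = 1.74·e^(−1.2180) = 0.514729] × [0.432525] = 0.222633
  L_3 = [2.19·e^(−2.19·0.7) = 2.19·e^(−1.5330) = 0.472793] × [0.379805] = 0.179569
Weight by the priors:
  π_1·L_1 = 0.37 × 0.115129 = 0.0425978
  π_2·L_2 = 0.41 × 0.222633 = 0.0912796
  π_3·L_3 = 0.22 × 0.179569 = 0.0395051
Marginal: 0.0425978 + 0.0912796 + 0.0395051 = 0.173383
P(State 3 | data) = 0.0395051 / 0.173383 ≈ 0.2278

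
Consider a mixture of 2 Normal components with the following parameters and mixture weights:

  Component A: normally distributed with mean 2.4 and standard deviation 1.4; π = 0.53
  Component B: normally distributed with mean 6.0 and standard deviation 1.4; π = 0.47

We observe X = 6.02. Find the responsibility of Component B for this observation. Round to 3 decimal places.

0.962

By Bayes' theorem, P(k | x) = π_k f_k(x) / Σ_j π_j f_j(x).
Evaluate each component's likelihood at the observed value:
  L_A = 0.0100682
  L_B = 0.28493
Weight by the priors:
  π_A·L_A = 0.53 × 0.0100682 = 0.00533616
  π_B·L_B = 0.47 × 0.28493 = 0.133917
Denominator: 0.00533616 + 0.133917 = 0.139253
Responsibility of Component B: 0.133917 / 0.139253 ≈ 0.962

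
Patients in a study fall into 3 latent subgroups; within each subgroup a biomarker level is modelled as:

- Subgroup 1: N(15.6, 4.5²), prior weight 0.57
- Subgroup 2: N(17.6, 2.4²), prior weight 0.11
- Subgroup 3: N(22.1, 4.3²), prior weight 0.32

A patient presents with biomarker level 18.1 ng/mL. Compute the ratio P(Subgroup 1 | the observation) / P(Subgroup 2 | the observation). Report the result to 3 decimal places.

2.420

Posterior odds = (π_i f_i(x)) / (π_j f_j(x)); the normalising sum cancels.
Normal densities:
  f_1 = (1/(4.5·√(2π)))·exp(−(18.1−15.6)²/(2·4.5²)) = 0.088654·exp(-0.15432) = 0.0759761
  f_2 = (1/(2.4·√(2π)))·exp(−(18.1−17.6)²/(2·2.4²)) = 0.166226·exp(-0.02170) = 0.162657
  f_3 = (1/(4.3·√(2π)))·exp(−(18.1−22.1)²/(2·4.3²)) = 0.092777·exp(-0.43267) = 0.0601918
Posterior odds = (π_1·f_1) / (π_2·f_2) = (0.57·0.0759761) / (0.11·0.162657) = 0.0433064 / 0.0178923 ≈ 2.420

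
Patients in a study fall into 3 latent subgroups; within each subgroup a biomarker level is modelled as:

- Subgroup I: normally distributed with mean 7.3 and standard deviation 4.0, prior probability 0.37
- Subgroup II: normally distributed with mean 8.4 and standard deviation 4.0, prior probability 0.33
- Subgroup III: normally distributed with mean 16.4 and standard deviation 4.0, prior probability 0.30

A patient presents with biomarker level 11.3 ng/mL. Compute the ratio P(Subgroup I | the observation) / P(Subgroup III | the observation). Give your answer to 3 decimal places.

The posterior odds equal the prior odds times the likelihood ratio: (P(Z=i)/P(Z=j))·(f_i(x)/f_j(x)).
Component likelihoods at x = 11.3 ng/mL:
  L_I = 0.0604927
  L_II = 0.0766853
  L_III = 0.0442436
Posterior odds = (P(Z=I)·L_I) / (P(Z=III)·L_III) = (0.37·0.0604927) / (0.30·0.0442436) = 0.0223823 / 0.0132731 ≈ 1.686

1.686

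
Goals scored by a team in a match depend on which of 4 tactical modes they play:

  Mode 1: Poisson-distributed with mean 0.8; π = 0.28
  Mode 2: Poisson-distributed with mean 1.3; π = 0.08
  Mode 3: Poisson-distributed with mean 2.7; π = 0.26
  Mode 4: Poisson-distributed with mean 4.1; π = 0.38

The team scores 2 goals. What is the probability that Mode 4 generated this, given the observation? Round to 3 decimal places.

0.302

Posterior ∝ prior × likelihood, so P(k | x) ∝ w_k f_k(x); normalise over all components.
Evaluate each component's likelihood at the observed value:
  L_1 = 0.143785
  L_2 = 0.230289
  L_3 = 0.244964
  L_4 = 0.139293
Weight by the priors:
  w_1·L_1 = 0.28 × 0.143785 = 0.0402599
  w_2·L_2 = 0.08 × 0.230289 = 0.0184231
  w_3·L_3 = 0.26 × 0.244964 = 0.0636907
  w_4·L_4 = 0.38 × 0.139293 = 0.0529315
Sum: 0.0402599 + 0.0184231 + 0.0636907 + 0.0529315 = 0.175305
P(Mode 4 | the observation) = 0.0529315 / 0.175305 ≈ 0.302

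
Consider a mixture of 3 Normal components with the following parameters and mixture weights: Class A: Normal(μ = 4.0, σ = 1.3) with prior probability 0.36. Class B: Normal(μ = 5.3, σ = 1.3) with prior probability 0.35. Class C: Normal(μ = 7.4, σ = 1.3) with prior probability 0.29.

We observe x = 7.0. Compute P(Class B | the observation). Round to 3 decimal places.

The responsibility of component k is P(Z=k) f_k(x) divided by Σ_j P(Z=j) f_j(x).
Evaluate each component's likelihood at the observed value:
  p_A = 0.0214073
  p_B = 0.130506
  p_C = 0.29269
Weight by the priors:
  P(Z=A)·p_A = 0.36 × 0.0214073 = 0.00770662
  P(Z=B)·p_B = 0.35 × 0.130506 = 0.0456773
  P(Z=C)·p_C = 0.29 × 0.29269 = 0.0848802
Denominator: 0.00770662 + 0.0456773 + 0.0848802 = 0.138264
So the posterior for Class B is 0.0456773 / 0.138264 ≈ 0.330.

0.330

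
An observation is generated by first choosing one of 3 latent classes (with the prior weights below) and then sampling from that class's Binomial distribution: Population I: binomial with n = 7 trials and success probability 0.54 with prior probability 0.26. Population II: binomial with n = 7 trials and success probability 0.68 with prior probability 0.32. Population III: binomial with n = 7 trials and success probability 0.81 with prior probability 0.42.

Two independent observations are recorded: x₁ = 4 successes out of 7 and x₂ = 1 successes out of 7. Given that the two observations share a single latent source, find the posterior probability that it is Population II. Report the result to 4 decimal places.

0.1290

By Bayes' theorem, P(k | x) = w_k f_k(x) / Σ_j w_j f_j(x).
Since both observations come from the same component, the likelihood for component k is f_k(x₁)·f_k(x₂).
  p_I = [0.289679] × [0.0358128] = 0.0103742
  p_II = [0.245219] × [0.00511101] = 0.00125332
  p_III = [0.10334] × [0.00026675] = 2.7566e-05
Prior × likelihood for each component:
  w_I·p_I = 0.26 × 0.0103742 = 0.0026973
  w_II·p_II = 0.32 × 0.00125332 = 0.000401061
  w_III·p_III = 0.42 × 2.7566e-05 = 1.15777e-05
Sum: 0.0026973 + 0.000401061 + 1.15777e-05 = 0.00310994
P(Population II | x₁, x₂) = 0.000401061 / 0.00310994 ≈ 0.1290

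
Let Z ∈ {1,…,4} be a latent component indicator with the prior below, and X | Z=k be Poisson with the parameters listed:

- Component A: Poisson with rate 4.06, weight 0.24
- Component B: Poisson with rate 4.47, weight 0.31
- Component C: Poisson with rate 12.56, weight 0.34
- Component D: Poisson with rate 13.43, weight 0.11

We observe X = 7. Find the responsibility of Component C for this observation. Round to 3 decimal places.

By Bayes' theorem, P(k | x) = P(Z=k) f_k(x) / Σ_j P(Z=j) f_j(x).
Evaluate each component's likelihood at the observed value:
  p_A = e^(−4.06)·4.06^7/7! = 0.0622323
  p_B = e^(−4.47)·4.47^7/7! = 0.080989
  p_C = e^(−12.56)·12.56^7/7! = 0.0343367
  p_D = e^(−13.43)·13.43^7/7! = 0.0229893
Unnormalised posteriors:
  P(Z=A)·p_A = 0.24 × 0.0622323 = 0.0149358
  P(Z=B)·p_B = 0.31 × 0.080989 = 0.0251066
  P(Z=C)·p_C = 0.34 × 0.0343367 = 0.0116745
  P(Z=D)·p_D = 0.11 × 0.0229893 = 0.00252883
Sum: 0.0149358 + 0.0251066 + 0.0116745 + 0.00252883 = 0.0542456
So the posterior for Component C is 0.0116745 / 0.0542456 ≈ 0.215.

0.215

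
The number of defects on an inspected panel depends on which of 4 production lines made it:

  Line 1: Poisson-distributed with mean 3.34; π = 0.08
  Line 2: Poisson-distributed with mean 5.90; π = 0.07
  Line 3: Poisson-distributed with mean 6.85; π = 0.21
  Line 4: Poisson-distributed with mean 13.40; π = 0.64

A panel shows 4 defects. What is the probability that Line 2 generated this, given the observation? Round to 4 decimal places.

0.2100

Apply Bayes' rule: the posterior for each component is proportional to its prior times its likelihood at x.
Component likelihoods at x = 4 defects:
  f_1 = 0.183752
  f_2 = 0.138312
  f_3 = 0.0971927
  f_4 = 0.00203546
Multiply by the mixture weights:
  π_1·f_1 = 0.08 × 0.183752 = 0.0147001
  π_2·f_2 = 0.07 × 0.138312 = 0.00968183
  π_3·f_3 = 0.21 × 0.0971927 = 0.0204105
  π_4·f_4 = 0.64 × 0.00203546 = 0.00130269
Normaliser: 0.0147001 + 0.00968183 + 0.0204105 + 0.00130269 = 0.0460951
So the posterior for Line 2 is 0.00968183 / 0.0460951 ≈ 0.2100.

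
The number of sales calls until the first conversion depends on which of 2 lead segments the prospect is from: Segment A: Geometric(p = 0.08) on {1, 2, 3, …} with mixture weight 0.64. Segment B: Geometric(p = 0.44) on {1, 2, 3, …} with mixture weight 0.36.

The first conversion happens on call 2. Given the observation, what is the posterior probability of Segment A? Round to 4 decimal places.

0.3468

P(component k | x) = P(Z=k)·f_k(x) / marginal(x), where marginal(x) = Σ_j P(Z=j)·f_j(x).
Component likelihoods at x = 2:
  L_A = 0.0736
  L_B = 0.2464
Unnormalised posteriors:
  P(Z=A)·L_A = 0.64 × 0.0736 = 0.047104
  P(Z=B)·L_B = 0.36 × 0.2464 = 0.088704
Sum: 0.047104 + 0.088704 = 0.135808
Responsibility of Segment A: 0.047104 / 0.135808 ≈ 0.3468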